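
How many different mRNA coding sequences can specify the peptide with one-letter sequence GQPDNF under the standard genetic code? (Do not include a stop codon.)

256

Gly: 4 codons.
Gln: 2 codons.
Pro: 4 codons.
Asp: 2 codons.
Asn: 2 codons.
Phe: 2 codons.
4 × 2 × 4 × 2 × 2 × 2 = 256.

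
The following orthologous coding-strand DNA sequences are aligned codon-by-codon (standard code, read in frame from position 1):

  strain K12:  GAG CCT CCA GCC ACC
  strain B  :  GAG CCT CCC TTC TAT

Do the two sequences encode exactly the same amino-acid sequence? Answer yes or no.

no

Codon 1: GAG Glu / GAG Glu — identical.
Codon 2: CCT Pro / CCT Pro — identical.
Codon 3: CCA Pro / CCC Pro — synonymous.
Codon 4: GCC Ala / TTC Phe — nonsynonymous.
Codon 5: ACC Thr / TAT Tyr — nonsynonymous.
Nonsynonymous differences: 2 → different protein.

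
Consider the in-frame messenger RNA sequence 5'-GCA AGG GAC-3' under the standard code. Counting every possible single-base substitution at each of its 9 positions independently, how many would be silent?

6

Codon 1 (GCA, Ala): 3 synonymous substitutions.
Codon 2 (AGG, Arg): 2 synonymous substitutions.
Codon 3 (GAC, Asp): 1 synonymous substitution.
Total: 3 + 2 + 1 = 6.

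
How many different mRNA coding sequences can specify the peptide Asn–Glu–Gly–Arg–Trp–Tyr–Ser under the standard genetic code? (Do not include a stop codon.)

1152

Asn: 2 codons.
Glu: 2 codons.
Gly: 4 codons.
Arg: 6 codons.
Trp: 1 codon.
Tyr: 2 codons.
Ser: 6 codons.
2 × 2 × 4 × 6 × 1 × 2 × 6 = 1152.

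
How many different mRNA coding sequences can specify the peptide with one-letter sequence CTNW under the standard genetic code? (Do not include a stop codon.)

16

Cys: 2 codons.
Thr: 4 codons.
Asn: 2 codons.
Trp: 1 codon.
2 × 4 × 2 × 1 = 16.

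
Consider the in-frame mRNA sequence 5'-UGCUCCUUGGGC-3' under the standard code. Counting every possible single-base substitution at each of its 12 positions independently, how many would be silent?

Codon 1 (UGC, Cys): 1 synonymous substitution.
Codon 2 (UCC, Ser): 3 synonymous substitutions.
Codon 3 (UUG, Leu): 2 synonymous substitutions.
Codon 4 (GGC, Gly): 3 synonymous substitutions.
Total: 1 + 3 + 2 + 3 = 9.

9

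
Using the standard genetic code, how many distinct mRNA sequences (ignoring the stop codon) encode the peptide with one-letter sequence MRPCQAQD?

Met: 1 codon.
Arg: 6 codons.
Pro: 4 codons.
Cys: 2 codons.
Gln: 2 codons.
Ala: 4 codons.
Gln: 2 codons.
Asp: 2 codons.
1 × 6 × 4 × 2 × 2 × 4 × 2 × 2 = 1536.

1536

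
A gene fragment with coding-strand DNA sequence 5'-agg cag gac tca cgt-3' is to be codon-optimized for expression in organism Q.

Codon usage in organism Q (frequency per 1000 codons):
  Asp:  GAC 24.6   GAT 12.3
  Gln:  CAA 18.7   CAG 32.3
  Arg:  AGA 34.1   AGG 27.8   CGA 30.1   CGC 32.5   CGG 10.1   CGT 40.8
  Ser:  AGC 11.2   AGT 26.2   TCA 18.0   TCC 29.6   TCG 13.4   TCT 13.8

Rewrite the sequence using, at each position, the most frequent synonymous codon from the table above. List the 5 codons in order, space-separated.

Codon 1 (Arg): best is CGT at 40.8.
Codon 2 (Gln): best is CAG at 32.3.
Codon 3 (Asp): best is GAC at 24.6.
Codon 4 (Ser): best is TCC at 29.6.
Codon 5 (Arg): best is CGT at 40.8.

CGT CAG GAC TCC CGT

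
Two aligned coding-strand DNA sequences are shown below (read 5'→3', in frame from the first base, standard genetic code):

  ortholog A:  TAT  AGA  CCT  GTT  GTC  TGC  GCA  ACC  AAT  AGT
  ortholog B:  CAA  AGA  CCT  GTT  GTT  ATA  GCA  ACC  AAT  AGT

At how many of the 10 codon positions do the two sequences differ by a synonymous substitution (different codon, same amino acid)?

1

Codon 1: TAT Tyr / CAA Gln — nonsynonymous.
Codon 2: AGA Arg / AGA Arg — identical.
Codon 3: CCT Pro / CCT Pro — identical.
Codon 4: GTT Val / GTT Val — identical.
Codon 5: GTC Val / GTT Val — synonymous.
Codon 6: TGC Cys / ATA Ile — nonsynonymous.
Codon 7: GCA Ala / GCA Ala — identical.
Codon 8: ACC Thr / ACC Thr — identical.
Codon 9: AAT Asn / AAT Asn — identical.
Codon 10: AGT Ser / AGT Ser — identical.
Synonymous differences: 1.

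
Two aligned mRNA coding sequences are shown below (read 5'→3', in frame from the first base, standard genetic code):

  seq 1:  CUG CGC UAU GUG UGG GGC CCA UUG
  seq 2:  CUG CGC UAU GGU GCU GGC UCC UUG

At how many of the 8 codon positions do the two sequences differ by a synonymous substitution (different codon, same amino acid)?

0

Codon 1: CUG Leu / CUG Leu — identical.
Codon 2: CGC Arg / CGC Arg — identical.
Codon 3: UAU Tyr / UAU Tyr — identical.
Codon 4: GUG Val / GGU Gly — nonsynonymous.
Codon 5: UGG Trp / GCU Ala — nonsynonymous.
Codon 6: GGC Gly / GGC Gly — identical.
Codon 7: CCA Pro / UCC Ser — nonsynonymous.
Codon 8: UUG Leu / UUG Leu — identical.
Synonymous differences: 0.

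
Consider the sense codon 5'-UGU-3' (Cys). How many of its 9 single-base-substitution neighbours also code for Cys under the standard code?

Position 1: none → 0 synonymous.
Position 2: none → 0 synonymous.
Position 3: UGC → 1 synonymous.
Total: 0 + 0 + 1 = 1.

1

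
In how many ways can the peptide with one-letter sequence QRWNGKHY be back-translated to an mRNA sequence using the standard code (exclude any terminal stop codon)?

Gln: 2 codons.
Arg: 6 codons.
Trp: 1 codon.
Asn: 2 codons.
Gly: 4 codons.
Lys: 2 codons.
His: 2 codons.
Tyr: 2 codons.
2 × 6 × 1 × 2 × 4 × 2 × 2 × 2 = 768.

768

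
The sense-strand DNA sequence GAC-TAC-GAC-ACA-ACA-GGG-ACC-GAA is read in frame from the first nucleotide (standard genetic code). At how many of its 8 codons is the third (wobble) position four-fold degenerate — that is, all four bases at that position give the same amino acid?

Codon 1 GAC (Asp): third position 2-fold.
Codon 2 TAC (Tyr): third position 2-fold.
Codon 3 GAC (Asp): third position 2-fold.
Codon 4 ACA (Thr): third position 4-fold.
Codon 5 ACA (Thr): third position 4-fold.
Codon 6 GGG (Gly): third position 4-fold.
Codon 7 ACC (Thr): third position 4-fold.
Codon 8 GAA (Glu): third position 2-fold.
Four-fold degenerate third positions: 4.

4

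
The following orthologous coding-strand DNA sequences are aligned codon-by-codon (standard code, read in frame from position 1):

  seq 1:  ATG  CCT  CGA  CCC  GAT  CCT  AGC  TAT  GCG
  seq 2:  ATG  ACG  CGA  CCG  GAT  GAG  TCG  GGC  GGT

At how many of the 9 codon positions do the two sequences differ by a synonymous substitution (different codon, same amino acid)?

2

Codon 1: ATG Met / ATG Met — identical.
Codon 2: CCT Pro / ACG Thr — nonsynonymous.
Codon 3: CGA Arg / CGA Arg — identical.
Codon 4: CCC Pro / CCG Pro — synonymous.
Codon 5: GAT Asp / GAT Asp — identical.
Codon 6: CCT Pro / GAG Glu — nonsynonymous.
Codon 7: AGC Ser / TCG Ser — synonymous.
Codon 8: TAT Tyr / GGC Gly — nonsynonymous.
Codon 9: GCG Ala / GGT Gly — nonsynonymous.
Synonymous differences: 2.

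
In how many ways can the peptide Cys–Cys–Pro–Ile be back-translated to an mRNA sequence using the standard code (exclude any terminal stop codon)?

Cys: 2 codons.
Cys: 2 codons.
Pro: 4 codons.
Ile: 3 codons.
2 × 2 × 4 × 3 = 48.

48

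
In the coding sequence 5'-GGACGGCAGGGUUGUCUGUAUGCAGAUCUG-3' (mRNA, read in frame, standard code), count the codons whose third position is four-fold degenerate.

Codon 1 GGA (Gly): third position 4-fold.
Codon 2 CGG (Arg): third position 4-fold.
Codon 3 CAG (Gln): third position 2-fold.
Codon 4 GGU (Gly): third position 4-fold.
Codon 5 UGU (Cys): third position 2-fold.
Codon 6 CUG (Leu): third position 4-fold.
Codon 7 UAU (Tyr): third position 2-fold.
Codon 8 GCA (Ala): third position 4-fold.
Codon 9 GAU (Asp): third position 2-fold.
Codon 10 CUG (Leu): third position 4-fold.
Four-fold degenerate third positions: 6.

6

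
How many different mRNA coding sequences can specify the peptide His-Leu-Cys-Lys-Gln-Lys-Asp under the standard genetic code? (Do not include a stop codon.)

384

His: 2 codons.
Leu: 6 codons.
Cys: 2 codons.
Lys: 2 codons.
Gln: 2 codons.
Lys: 2 codons.
Asp: 2 codons.
2 × 6 × 2 × 2 × 2 × 2 × 2 = 384.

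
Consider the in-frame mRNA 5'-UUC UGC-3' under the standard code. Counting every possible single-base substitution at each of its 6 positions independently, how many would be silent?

Codon 1 (UUC, Phe): 1 synonymous substitution.
Codon 2 (UGC, Cys): 1 synonymous substitution.
Total: 1 + 1 = 2.

2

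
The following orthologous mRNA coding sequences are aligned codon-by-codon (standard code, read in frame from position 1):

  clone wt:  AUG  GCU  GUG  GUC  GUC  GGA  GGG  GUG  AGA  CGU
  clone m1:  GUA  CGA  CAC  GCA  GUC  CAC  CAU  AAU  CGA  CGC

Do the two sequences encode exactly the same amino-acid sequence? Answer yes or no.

no

Codon 1: AUG Met / GUA Val — nonsynonymous.
Codon 2: GCU Ala / CGA Arg — nonsynonymous.
Codon 3: GUG Val / CAC His — nonsynonymous.
Codon 4: GUC Val / GCA Ala — nonsynonymous.
Codon 5: GUC Val / GUC Val — identical.
Codon 6: GGA Gly / CAC His — nonsynonymous.
Codon 7: GGG Gly / CAU His — nonsynonymous.
Codon 8: GUG Val / AAU Asn — nonsynonymous.
Codon 9: AGA Arg / CGA Arg — synonymous.
Codon 10: CGU Arg / CGC Arg — synonymous.
Nonsynonymous differences: 7 → different protein.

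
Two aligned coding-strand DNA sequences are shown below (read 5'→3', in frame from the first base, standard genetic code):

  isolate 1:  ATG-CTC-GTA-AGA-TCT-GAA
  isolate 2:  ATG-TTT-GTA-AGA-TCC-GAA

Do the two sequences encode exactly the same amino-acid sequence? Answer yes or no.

Codon 1: ATG Met / ATG Met — identical.
Codon 2: CTC Leu / TTT Phe — nonsynonymous.
Codon 3: GTA Val / GTA Val — identical.
Codon 4: AGA Arg / AGA Arg — identical.
Codon 5: TCT Ser / TCC Ser — synonymous.
Codon 6: GAA Glu / GAA Glu — identical.
Nonsynonymous differences: 1 → different protein.

no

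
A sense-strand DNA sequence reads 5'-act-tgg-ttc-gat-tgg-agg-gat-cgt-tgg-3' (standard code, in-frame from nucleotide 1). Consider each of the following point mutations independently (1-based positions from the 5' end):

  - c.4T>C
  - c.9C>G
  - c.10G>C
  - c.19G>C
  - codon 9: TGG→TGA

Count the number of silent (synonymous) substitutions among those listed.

0

Codon 2: TGG (Trp) → CGG (Arg) — missense.
Codon 3: TTC (Phe) → TTG (Leu) — missense.
Codon 4: GAT (Asp) → CAT (His) — missense.
Codon 7: GAT (Asp) → CAT (His) — missense.
Codon 9: TGG (Trp) → TGA (Stop) — nonsense.
Synonymous: 0 of 5.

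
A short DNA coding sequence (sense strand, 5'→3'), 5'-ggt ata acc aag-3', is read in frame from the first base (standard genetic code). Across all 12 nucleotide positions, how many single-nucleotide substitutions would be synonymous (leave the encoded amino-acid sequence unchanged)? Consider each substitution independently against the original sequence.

Codon 1 (GGT, Gly): 3 synonymous substitutions.
Codon 2 (ATA, Ile): 2 synonymous substitutions.
Codon 3 (ACC, Thr): 3 synonymous substitutions.
Codon 4 (AAG, Lys): 1 synonymous substitution.
Total: 3 + 2 + 3 + 1 = 9.

9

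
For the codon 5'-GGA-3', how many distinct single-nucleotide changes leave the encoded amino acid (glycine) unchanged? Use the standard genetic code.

3

Position 1: none → 0 synonymous.
Position 2: none → 0 synonymous.
Position 3: GGU, GGC, GGG → 3 synonymous.
Total: 0 + 0 + 3 = 3.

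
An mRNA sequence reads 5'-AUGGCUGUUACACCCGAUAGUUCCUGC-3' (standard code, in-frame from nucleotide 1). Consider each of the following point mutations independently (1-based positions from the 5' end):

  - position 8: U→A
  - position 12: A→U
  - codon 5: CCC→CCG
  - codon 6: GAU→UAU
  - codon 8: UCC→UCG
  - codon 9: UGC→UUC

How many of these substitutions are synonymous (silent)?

3

Codon 3: GUU (Val) → GAU (Asp) — missense.
Codon 4: ACA (Thr) → ACU (Thr) — synonymous.
Codon 5: CCC (Pro) → CCG (Pro) — synonymous.
Codon 6: GAU (Asp) → UAU (Tyr) — missense.
Codon 8: UCC (Ser) → UCG (Ser) — synonymous.
Codon 9: UGC (Cys) → UUC (Phe) — missense.
Synonymous: 3 of 6.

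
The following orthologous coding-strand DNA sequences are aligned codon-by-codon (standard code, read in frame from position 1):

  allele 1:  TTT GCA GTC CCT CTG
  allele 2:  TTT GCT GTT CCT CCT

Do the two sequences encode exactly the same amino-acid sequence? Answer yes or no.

no

Codon 1: TTT Phe / TTT Phe — identical.
Codon 2: GCA Ala / GCT Ala — synonymous.
Codon 3: GTC Val / GTT Val — synonymous.
Codon 4: CCT Pro / CCT Pro — identical.
Codon 5: CTG Leu / CCT Pro — nonsynonymous.
Nonsynonymous differences: 1 → different protein.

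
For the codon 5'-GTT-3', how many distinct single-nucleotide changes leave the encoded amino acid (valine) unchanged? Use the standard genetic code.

3

Position 1: none → 0 synonymous.
Position 2: none → 0 synonymous.
Position 3: GTC, GTA, GTG → 3 synonymous.
Total: 0 + 0 + 3 = 3.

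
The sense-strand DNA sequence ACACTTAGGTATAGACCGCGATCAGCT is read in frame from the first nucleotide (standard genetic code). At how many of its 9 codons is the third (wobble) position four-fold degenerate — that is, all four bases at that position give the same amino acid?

6

Codon 1 ACA (Thr): third position 4-fold.
Codon 2 CTT (Leu): third position 4-fold.
Codon 3 AGG (Arg): third position 2-fold.
Codon 4 TAT (Tyr): third position 2-fold.
Codon 5 AGA (Arg): third position 2-fold.
Codon 6 CCG (Pro): third position 4-fold.
Codon 7 CGA (Arg): third position 4-fold.
Codon 8 TCA (Ser): third position 4-fold.
Codon 9 GCT (Ala): third position 4-fold.
Four-fold degenerate third positions: 6.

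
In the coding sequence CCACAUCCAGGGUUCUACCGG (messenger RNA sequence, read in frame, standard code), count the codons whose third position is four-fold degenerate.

4

Codon 1 CCA (Pro): third position 4-fold.
Codon 2 CAU (His): third position 2-fold.
Codon 3 CCA (Pro): third position 4-fold.
Codon 4 GGG (Gly): third position 4-fold.
Codon 5 UUC (Phe): third position 2-fold.
Codon 6 UAC (Tyr): third position 2-fold.
Codon 7 CGG (Arg): third position 4-fold.
Four-fold degenerate third positions: 4.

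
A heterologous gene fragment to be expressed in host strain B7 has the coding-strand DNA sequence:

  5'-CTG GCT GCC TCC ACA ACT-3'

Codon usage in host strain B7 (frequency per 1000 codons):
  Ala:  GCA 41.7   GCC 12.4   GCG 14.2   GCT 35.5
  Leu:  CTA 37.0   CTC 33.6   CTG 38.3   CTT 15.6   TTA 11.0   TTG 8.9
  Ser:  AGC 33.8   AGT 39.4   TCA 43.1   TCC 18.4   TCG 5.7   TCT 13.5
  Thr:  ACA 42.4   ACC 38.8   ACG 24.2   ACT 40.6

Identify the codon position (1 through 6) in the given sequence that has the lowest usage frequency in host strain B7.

Codon 1 CTG (Leu): 38.3 per 1000.
Codon 2 GCT (Ala): 35.5 per 1000.
Codon 3 GCC (Ala): 12.4 per 1000.
Codon 4 TCC (Ser): 18.4 per 1000.
Codon 5 ACA (Thr): 42.4 per 1000.
Codon 6 ACT (Thr): 40.6 per 1000.
Lowest frequency is 12.4 at codon 3.

3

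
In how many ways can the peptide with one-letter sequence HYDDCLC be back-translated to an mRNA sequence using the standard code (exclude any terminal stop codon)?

His: 2 codons.
Tyr: 2 codons.
Asp: 2 codons.
Asp: 2 codons.
Cys: 2 codons.
Leu: 6 codons.
Cys: 2 codons.
2 × 2 × 2 × 2 × 2 × 6 × 2 = 384.

384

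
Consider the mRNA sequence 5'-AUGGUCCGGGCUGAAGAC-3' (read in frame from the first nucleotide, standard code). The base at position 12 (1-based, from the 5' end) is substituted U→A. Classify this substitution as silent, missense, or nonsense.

Position 12 falls in codon 4: GCU → Ala.
After the substitution the codon is GCA → Ala.
Both encode Ala, so the change is synonymous.

silent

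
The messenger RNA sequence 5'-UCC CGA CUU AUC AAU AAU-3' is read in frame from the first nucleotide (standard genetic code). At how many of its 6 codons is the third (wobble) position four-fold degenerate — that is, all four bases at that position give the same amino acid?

Codon 1 UCC (Ser): third position 4-fold.
Codon 2 CGA (Arg): third position 4-fold.
Codon 3 CUU (Leu): third position 4-fold.
Codon 4 AUC (Ile): third position 3-fold.
Codon 5 AAU (Asn): third position 2-fold.
Codon 6 AAU (Asn): third position 2-fold.
Four-fold degenerate third positions: 3.

3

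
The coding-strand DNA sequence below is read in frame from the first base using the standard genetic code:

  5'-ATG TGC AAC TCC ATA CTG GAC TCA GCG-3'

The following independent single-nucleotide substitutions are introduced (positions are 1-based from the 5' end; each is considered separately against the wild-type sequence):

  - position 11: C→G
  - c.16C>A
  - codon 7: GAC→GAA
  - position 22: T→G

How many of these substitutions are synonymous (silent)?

0

Codon 4: TCC (Ser) → TGC (Cys) — missense.
Codon 6: CTG (Leu) → ATG (Met) — missense.
Codon 7: GAC (Asp) → GAA (Glu) — missense.
Codon 8: TCA (Ser) → GCA (Ala) — missense.
Synonymous: 0 of 4.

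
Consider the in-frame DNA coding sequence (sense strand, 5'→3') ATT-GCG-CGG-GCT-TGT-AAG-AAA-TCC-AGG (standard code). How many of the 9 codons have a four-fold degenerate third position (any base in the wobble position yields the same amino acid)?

Codon 1 ATT (Ile): third position 3-fold.
Codon 2 GCG (Ala): third position 4-fold.
Codon 3 CGG (Arg): third position 4-fold.
Codon 4 GCT (Ala): third position 4-fold.
Codon 5 TGT (Cys): third position 2-fold.
Codon 6 AAG (Lys): third position 2-fold.
Codon 7 AAA (Lys): third position 2-fold.
Codon 8 TCC (Ser): third position 4-fold.
Codon 9 AGG (Arg): third position 2-fold.
Four-fold degenerate third positions: 4.

4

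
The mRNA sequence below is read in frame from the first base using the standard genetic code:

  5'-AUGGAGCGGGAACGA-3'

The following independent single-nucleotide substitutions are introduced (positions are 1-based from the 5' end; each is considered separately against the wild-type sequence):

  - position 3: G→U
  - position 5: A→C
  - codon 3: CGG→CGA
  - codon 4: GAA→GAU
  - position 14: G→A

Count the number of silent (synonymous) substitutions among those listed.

1

Codon 1: AUG (Met) → AUU (Ile) — missense.
Codon 2: GAG (Glu) → GCG (Ala) — missense.
Codon 3: CGG (Arg) → CGA (Arg) — synonymous.
Codon 4: GAA (Glu) → GAU (Asp) — missense.
Codon 5: CGA (Arg) → CAA (Gln) — missense.
Synonymous: 1 of 5.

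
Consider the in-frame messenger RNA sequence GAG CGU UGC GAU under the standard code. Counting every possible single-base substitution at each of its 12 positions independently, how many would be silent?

Codon 1 (GAG, Glu): 1 synonymous substitution.
Codon 2 (CGU, Arg): 3 synonymous substitutions.
Codon 3 (UGC, Cys): 1 synonymous substitution.
Codon 4 (GAU, Asp): 1 synonymous substitution.
Total: 1 + 3 + 1 + 1 = 6.

6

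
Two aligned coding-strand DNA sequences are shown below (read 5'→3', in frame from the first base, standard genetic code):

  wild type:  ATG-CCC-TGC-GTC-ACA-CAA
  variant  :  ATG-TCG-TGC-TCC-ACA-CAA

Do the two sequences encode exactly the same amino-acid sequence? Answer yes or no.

no

Codon 1: ATG Met / ATG Met — identical.
Codon 2: CCC Pro / TCG Ser — nonsynonymous.
Codon 3: TGC Cys / TGC Cys — identical.
Codon 4: GTC Val / TCC Ser — nonsynonymous.
Codon 5: ACA Thr / ACA Thr — identical.
Codon 6: CAA Gln / CAA Gln — identical.
Nonsynonymous differences: 2 → different protein.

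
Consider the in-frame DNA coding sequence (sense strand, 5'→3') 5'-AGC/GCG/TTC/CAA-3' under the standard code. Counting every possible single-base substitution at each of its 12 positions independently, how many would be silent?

Codon 1 (AGC, Ser): 1 synonymous substitution.
Codon 2 (GCG, Ala): 3 synonymous substitutions.
Codon 3 (TTC, Phe): 1 synonymous substitution.
Codon 4 (CAA, Gln): 1 synonymous substitution.
Total: 1 + 3 + 1 + 1 = 6.

6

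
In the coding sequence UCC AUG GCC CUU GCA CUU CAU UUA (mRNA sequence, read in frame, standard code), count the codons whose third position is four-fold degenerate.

5

Codon 1 UCC (Ser): third position 4-fold.
Codon 2 AUG (Met): third position 1-fold.
Codon 3 GCC (Ala): third position 4-fold.
Codon 4 CUU (Leu): third position 4-fold.
Codon 5 GCA (Ala): third position 4-fold.
Codon 6 CUU (Leu): third position 4-fold.
Codon 7 CAU (His): third position 2-fold.
Codon 8 UUA (Leu): third position 2-fold.
Four-fold degenerate third positions: 5.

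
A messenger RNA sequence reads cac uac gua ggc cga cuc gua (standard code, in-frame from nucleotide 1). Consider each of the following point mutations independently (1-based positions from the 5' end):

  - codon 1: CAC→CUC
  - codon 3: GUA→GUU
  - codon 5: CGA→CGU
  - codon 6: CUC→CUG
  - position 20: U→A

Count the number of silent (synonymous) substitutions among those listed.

Codon 1: CAC (His) → CUC (Leu) — missense.
Codon 3: GUA (Val) → GUU (Val) — synonymous.
Codon 5: CGA (Arg) → CGU (Arg) — synonymous.
Codon 6: CUC (Leu) → CUG (Leu) — synonymous.
Codon 7: GUA (Val) → GAA (Glu) — missense.
Synonymous: 3 of 5.

3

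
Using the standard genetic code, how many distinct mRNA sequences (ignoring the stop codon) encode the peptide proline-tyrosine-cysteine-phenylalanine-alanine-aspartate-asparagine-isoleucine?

Pro: 4 codons.
Tyr: 2 codons.
Cys: 2 codons.
Phe: 2 codons.
Ala: 4 codons.
Asp: 2 codons.
Asn: 2 codons.
Ile: 3 codons.
4 × 2 × 2 × 2 × 4 × 2 × 2 × 3 = 1536.

1536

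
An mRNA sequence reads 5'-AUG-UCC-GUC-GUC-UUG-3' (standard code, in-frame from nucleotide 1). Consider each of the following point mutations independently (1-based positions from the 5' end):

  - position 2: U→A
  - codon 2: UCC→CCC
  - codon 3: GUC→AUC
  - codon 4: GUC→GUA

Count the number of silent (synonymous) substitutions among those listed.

1

Codon 1: AUG (Met) → AAG (Lys) — missense.
Codon 2: UCC (Ser) → CCC (Pro) — missense.
Codon 3: GUC (Val) → AUC (Ile) — missense.
Codon 4: GUC (Val) → GUA (Val) — synonymous.
Synonymous: 1 of 4.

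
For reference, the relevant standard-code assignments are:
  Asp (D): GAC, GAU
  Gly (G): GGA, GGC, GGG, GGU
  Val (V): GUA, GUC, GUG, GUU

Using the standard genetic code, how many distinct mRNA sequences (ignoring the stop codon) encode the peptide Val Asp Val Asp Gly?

Val: 4 codons.
Asp: 2 codons.
Val: 4 codons.
Asp: 2 codons.
Gly: 4 codons.
4 × 2 × 4 × 2 × 4 = 256.

256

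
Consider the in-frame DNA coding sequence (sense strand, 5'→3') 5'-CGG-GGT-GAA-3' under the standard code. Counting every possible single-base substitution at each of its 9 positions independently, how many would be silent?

Codon 1 (CGG, Arg): 4 synonymous substitutions.
Codon 2 (GGT, Gly): 3 synonymous substitutions.
Codon 3 (GAA, Glu): 1 synonymous substitution.
Total: 4 + 3 + 1 = 8.

8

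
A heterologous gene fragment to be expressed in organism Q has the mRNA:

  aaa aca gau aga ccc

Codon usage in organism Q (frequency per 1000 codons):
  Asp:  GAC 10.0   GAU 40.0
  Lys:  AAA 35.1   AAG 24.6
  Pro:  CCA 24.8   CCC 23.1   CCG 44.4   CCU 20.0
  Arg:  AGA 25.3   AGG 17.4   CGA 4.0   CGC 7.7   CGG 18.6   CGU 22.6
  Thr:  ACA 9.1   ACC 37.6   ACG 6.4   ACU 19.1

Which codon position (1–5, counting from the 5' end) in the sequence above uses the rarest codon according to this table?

Codon 1 AAA (Lys): 35.1 per 1000.
Codon 2 ACA (Thr): 9.1 per 1000.
Codon 3 GAU (Asp): 40.0 per 1000.
Codon 4 AGA (Arg): 25.3 per 1000.
Codon 5 CCC (Pro): 23.1 per 1000.
Lowest frequency is 9.1 at codon 2.

2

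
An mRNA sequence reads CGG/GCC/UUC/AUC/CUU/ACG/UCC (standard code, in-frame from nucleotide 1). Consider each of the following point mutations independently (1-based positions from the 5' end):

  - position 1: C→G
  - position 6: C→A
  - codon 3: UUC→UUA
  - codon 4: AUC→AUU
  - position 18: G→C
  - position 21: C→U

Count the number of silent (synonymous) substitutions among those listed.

Codon 1: CGG (Arg) → GGG (Gly) — missense.
Codon 2: GCC (Ala) → GCA (Ala) — synonymous.
Codon 3: UUC (Phe) → UUA (Leu) — missense.
Codon 4: AUC (Ile) → AUU (Ile) — synonymous.
Codon 6: ACG (Thr) → ACC (Thr) — synonymous.
Codon 7: UCC (Ser) → UCU (Ser) — synonymous.
Synonymous: 4 of 6.

4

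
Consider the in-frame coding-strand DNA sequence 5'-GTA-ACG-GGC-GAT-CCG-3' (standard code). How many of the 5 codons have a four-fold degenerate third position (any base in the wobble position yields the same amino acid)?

4

Codon 1 GTA (Val): third position 4-fold.
Codon 2 ACG (Thr): third position 4-fold.
Codon 3 GGC (Gly): third position 4-fold.
Codon 4 GAT (Asp): third position 2-fold.
Codon 5 CCG (Pro): third position 4-fold.
Four-fold degenerate third positions: 4.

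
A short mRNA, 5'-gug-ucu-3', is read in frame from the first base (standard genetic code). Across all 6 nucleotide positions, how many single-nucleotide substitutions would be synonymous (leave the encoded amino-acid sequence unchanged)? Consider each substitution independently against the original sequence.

6

Codon 1 (GUG, Val): 3 synonymous substitutions.
Codon 2 (UCU, Ser): 3 synonymous substitutions.
Total: 3 + 3 = 6.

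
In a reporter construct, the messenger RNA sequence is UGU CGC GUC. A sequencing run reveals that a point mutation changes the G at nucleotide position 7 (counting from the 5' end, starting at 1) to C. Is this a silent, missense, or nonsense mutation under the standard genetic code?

Position 7 falls in codon 3: GUC → Val.
After the substitution the codon is CUC → Leu.
Val ≠ Leu, so this is a missense mutation.

missense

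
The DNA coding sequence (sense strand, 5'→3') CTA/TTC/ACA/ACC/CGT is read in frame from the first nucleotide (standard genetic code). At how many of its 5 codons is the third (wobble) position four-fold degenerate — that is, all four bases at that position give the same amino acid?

Codon 1 CTA (Leu): third position 4-fold.
Codon 2 TTC (Phe): third position 2-fold.
Codon 3 ACA (Thr): third position 4-fold.
Codon 4 ACC (Thr): third position 4-fold.
Codon 5 CGT (Arg): third position 4-fold.
Four-fold degenerate third positions: 4.

4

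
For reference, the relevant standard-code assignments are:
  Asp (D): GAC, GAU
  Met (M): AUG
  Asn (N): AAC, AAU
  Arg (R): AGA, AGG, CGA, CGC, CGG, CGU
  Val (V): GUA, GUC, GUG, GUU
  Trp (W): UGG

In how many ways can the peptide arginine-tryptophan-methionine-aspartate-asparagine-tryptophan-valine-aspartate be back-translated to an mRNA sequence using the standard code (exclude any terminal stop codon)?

Arg: 6 codons.
Trp: 1 codon.
Met: 1 codon.
Asp: 2 codons.
Asn: 2 codons.
Trp: 1 codon.
Val: 4 codons.
Asp: 2 codons.
6 × 1 × 1 × 2 × 2 × 1 × 4 × 2 = 192.

192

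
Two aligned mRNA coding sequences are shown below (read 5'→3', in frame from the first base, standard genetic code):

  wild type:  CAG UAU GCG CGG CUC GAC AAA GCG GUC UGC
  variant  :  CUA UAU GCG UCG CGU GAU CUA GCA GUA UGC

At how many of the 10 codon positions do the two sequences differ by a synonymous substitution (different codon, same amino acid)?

3

Codon 1: CAG Gln / CUA Leu — nonsynonymous.
Codon 2: UAU Tyr / UAU Tyr — identical.
Codon 3: GCG Ala / GCG Ala — identical.
Codon 4: CGG Arg / UCG Ser — nonsynonymous.
Codon 5: CUC Leu / CGU Arg — nonsynonymous.
Codon 6: GAC Asp / GAU Asp — synonymous.
Codon 7: AAA Lys / CUA Leu — nonsynonymous.
Codon 8: GCG Ala / GCA Ala — synonymous.
Codon 9: GUC Val / GUA Val — synonymous.
Codon 10: UGC Cys / UGC Cys — identical.
Synonymous differences: 3.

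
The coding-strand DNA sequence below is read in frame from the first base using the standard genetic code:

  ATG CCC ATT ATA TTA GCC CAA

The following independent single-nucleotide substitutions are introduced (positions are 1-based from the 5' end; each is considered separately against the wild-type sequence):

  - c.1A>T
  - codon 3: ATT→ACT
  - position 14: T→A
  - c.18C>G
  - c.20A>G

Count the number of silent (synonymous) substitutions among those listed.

Codon 1: ATG (Met) → TTG (Leu) — missense.
Codon 3: ATT (Ile) → ACT (Thr) — missense.
Codon 5: TTA (Leu) → TAA (Stop) — nonsense.
Codon 6: GCC (Ala) → GCG (Ala) — synonymous.
Codon 7: CAA (Gln) → CGA (Arg) — missense.
Synonymous: 1 of 5.

1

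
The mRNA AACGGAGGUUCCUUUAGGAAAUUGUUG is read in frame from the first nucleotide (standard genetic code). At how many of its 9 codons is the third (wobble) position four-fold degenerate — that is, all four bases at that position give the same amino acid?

3

Codon 1 AAC (Asn): third position 2-fold.
Codon 2 GGA (Gly): third position 4-fold.
Codon 3 GGU (Gly): third position 4-fold.
Codon 4 UCC (Ser): third position 4-fold.
Codon 5 UUU (Phe): third position 2-fold.
Codon 6 AGG (Arg): third position 2-fold.
Codon 7 AAA (Lys): third position 2-fold.
Codon 8 UUG (Leu): third position 2-fold.
Codon 9 UUG (Leu): third position 2-fold.
Four-fold degenerate third positions: 3.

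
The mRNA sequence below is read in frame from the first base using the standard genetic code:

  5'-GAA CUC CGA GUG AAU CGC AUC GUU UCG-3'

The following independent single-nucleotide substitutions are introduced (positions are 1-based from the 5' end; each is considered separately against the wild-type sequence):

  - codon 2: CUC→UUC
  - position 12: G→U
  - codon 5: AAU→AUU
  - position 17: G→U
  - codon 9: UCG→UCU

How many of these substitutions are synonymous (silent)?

Codon 2: CUC (Leu) → UUC (Phe) — missense.
Codon 4: GUG (Val) → GUU (Val) — synonymous.
Codon 5: AAU (Asn) → AUU (Ile) — missense.
Codon 6: CGC (Arg) → CUC (Leu) — missense.
Codon 9: UCG (Ser) → UCU (Ser) — synonymous.
Synonymous: 2 of 5.

2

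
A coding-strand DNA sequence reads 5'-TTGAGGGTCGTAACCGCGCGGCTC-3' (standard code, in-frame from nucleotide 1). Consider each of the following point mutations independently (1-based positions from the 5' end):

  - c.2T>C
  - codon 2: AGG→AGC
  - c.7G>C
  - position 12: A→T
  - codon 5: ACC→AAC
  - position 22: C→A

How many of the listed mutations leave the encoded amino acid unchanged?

1

Codon 1: TTG (Leu) → TCG (Ser) — missense.
Codon 2: AGG (Arg) → AGC (Ser) — missense.
Codon 3: GTC (Val) → CTC (Leu) — missense.
Codon 4: GTA (Val) → GTT (Val) — synonymous.
Codon 5: ACC (Thr) → AAC (Asn) — missense.
Codon 8: CTC (Leu) → ATC (Ile) — missense.
Synonymous: 1 of 6.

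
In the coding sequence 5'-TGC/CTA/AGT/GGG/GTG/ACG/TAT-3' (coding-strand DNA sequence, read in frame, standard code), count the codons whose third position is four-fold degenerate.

4

Codon 1 TGC (Cys): third position 2-fold.
Codon 2 CTA (Leu): third position 4-fold.
Codon 3 AGT (Ser): third position 2-fold.
Codon 4 GGG (Gly): third position 4-fold.
Codon 5 GTG (Val): third position 4-fold.
Codon 6 ACG (Thr): third position 4-fold.
Codon 7 TAT (Tyr): third position 2-fold.
Four-fold degenerate third positions: 4.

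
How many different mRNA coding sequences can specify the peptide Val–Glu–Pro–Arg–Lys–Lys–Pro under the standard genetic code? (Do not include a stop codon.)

3072

Val: 4 codons.
Glu: 2 codons.
Pro: 4 codons.
Arg: 6 codons.
Lys: 2 codons.
Lys: 2 codons.
Pro: 4 codons.
4 × 2 × 4 × 6 × 2 × 2 × 4 = 3072.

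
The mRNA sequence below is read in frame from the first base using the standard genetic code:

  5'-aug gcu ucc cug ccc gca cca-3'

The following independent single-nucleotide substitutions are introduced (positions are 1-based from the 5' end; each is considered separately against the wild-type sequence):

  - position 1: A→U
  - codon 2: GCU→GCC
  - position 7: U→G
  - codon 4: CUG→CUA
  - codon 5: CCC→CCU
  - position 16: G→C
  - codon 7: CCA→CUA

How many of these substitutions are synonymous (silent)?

3

Codon 1: AUG (Met) → UUG (Leu) — missense.
Codon 2: GCU (Ala) → GCC (Ala) — synonymous.
Codon 3: UCC (Ser) → GCC (Ala) — missense.
Codon 4: CUG (Leu) → CUA (Leu) — synonymous.
Codon 5: CCC (Pro) → CCU (Pro) — synonymous.
Codon 6: GCA (Ala) → CCA (Pro) — missense.
Codon 7: CCA (Pro) → CUA (Leu) — missense.
Synonymous: 3 of 7.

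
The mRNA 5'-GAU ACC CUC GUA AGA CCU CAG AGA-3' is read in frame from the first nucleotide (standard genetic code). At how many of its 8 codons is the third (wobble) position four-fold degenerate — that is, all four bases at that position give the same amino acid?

Codon 1 GAU (Asp): third position 2-fold.
Codon 2 ACC (Thr): third position 4-fold.
Codon 3 CUC (Leu): third position 4-fold.
Codon 4 GUA (Val): third position 4-fold.
Codon 5 AGA (Arg): third position 2-fold.
Codon 6 CCU (Pro): third position 4-fold.
Codon 7 CAG (Gln): third position 2-fold.
Codon 8 AGA (Arg): third position 2-fold.
Four-fold degenerate third positions: 4.

4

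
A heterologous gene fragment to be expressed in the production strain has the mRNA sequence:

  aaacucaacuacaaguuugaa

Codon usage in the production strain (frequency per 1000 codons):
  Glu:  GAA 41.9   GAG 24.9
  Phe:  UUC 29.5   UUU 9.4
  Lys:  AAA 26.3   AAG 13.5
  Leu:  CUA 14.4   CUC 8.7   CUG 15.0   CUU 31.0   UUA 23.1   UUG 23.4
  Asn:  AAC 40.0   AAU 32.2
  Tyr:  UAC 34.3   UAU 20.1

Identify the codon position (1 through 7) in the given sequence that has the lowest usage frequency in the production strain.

Codon 1 AAA (Lys): 26.3 per 1000.
Codon 2 CUC (Leu): 8.7 per 1000.
Codon 3 AAC (Asn): 40.0 per 1000.
Codon 4 UAC (Tyr): 34.3 per 1000.
Codon 5 AAG (Lys): 13.5 per 1000.
Codon 6 UUU (Phe): 9.4 per 1000.
Codon 7 GAA (Glu): 41.9 per 1000.
Lowest frequency is 8.7 at codon 2.

2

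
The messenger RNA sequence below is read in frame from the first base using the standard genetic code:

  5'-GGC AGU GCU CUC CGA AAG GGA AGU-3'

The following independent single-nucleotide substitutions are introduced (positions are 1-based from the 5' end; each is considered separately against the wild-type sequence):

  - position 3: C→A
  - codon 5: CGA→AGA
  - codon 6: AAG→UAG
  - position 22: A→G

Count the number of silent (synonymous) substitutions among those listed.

Codon 1: GGC (Gly) → GGA (Gly) — synonymous.
Codon 5: CGA (Arg) → AGA (Arg) — synonymous.
Codon 6: AAG (Lys) → UAG (Stop) — nonsense.
Codon 8: AGU (Ser) → GGU (Gly) — missense.
Synonymous: 2 of 4.

2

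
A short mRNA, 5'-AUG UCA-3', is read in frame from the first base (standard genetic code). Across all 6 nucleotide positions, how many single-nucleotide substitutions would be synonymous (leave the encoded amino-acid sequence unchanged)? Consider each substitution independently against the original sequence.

Codon 1 (AUG, Met): 0 synonymous substitutions.
Codon 2 (UCA, Ser): 3 synonymous substitutions.
Total: 0 + 3 = 3.

3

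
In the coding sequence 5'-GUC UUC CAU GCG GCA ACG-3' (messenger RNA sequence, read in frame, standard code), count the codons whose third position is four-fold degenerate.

Codon 1 GUC (Val): third position 4-fold.
Codon 2 UUC (Phe): third position 2-fold.
Codon 3 CAU (His): third position 2-fold.
Codon 4 GCG (Ala): third position 4-fold.
Codon 5 GCA (Ala): third position 4-fold.
Codon 6 ACG (Thr): third position 4-fold.
Four-fold degenerate third positions: 4.

4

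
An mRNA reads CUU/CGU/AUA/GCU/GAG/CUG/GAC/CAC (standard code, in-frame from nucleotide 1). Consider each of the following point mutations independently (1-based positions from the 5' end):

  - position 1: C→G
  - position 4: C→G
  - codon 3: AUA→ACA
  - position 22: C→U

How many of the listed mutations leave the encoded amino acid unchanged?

0

Codon 1: CUU (Leu) → GUU (Val) — missense.
Codon 2: CGU (Arg) → GGU (Gly) — missense.
Codon 3: AUA (Ile) → ACA (Thr) — missense.
Codon 8: CAC (His) → UAC (Tyr) — missense.
Synonymous: 0 of 4.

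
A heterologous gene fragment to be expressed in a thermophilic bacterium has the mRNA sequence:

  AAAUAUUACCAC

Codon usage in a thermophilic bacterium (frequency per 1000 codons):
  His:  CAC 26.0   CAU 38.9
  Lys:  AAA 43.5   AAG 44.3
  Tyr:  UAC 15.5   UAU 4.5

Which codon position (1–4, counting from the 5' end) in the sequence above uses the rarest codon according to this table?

2

Codon 1 AAA (Lys): 43.5 per 1000.
Codon 2 UAU (Tyr): 4.5 per 1000.
Codon 3 UAC (Tyr): 15.5 per 1000.
Codon 4 CAC (His): 26.0 per 1000.
Lowest frequency is 4.5 at codon 2.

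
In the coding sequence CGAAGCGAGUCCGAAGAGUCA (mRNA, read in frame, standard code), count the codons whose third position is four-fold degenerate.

3

Codon 1 CGA (Arg): third position 4-fold.
Codon 2 AGC (Ser): third position 2-fold.
Codon 3 GAG (Glu): third position 2-fold.
Codon 4 UCC (Ser): third position 4-fold.
Codon 5 GAA (Glu): third position 2-fold.
Codon 6 GAG (Glu): third position 2-fold.
Codon 7 UCA (Ser): third position 4-fold.
Four-fold degenerate third positions: 3.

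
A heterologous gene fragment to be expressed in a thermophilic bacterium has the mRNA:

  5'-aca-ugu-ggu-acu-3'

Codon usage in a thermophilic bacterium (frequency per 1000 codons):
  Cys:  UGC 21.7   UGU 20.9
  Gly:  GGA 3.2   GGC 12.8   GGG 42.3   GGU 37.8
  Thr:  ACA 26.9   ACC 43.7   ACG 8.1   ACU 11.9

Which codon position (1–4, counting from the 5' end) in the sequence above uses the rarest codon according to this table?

4

Codon 1 ACA (Thr): 26.9 per 1000.
Codon 2 UGU (Cys): 20.9 per 1000.
Codon 3 GGU (Gly): 37.8 per 1000.
Codon 4 ACU (Thr): 11.9 per 1000.
Lowest frequency is 11.9 at codon 4.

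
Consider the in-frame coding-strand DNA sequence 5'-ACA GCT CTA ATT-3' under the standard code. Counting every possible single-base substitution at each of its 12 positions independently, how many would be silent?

12

Codon 1 (ACA, Thr): 3 synonymous substitutions.
Codon 2 (GCT, Ala): 3 synonymous substitutions.
Codon 3 (CTA, Leu): 4 synonymous substitutions.
Codon 4 (ATT, Ile): 2 synonymous substitutions.
Total: 3 + 3 + 4 + 2 = 12.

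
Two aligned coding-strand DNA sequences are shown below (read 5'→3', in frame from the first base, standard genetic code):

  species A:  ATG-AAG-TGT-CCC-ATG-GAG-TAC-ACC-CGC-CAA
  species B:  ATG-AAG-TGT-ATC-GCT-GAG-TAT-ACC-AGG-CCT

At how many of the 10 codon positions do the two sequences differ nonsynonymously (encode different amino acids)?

Codon 1: ATG Met / ATG Met — identical.
Codon 2: AAG Lys / AAG Lys — identical.
Codon 3: TGT Cys / TGT Cys — identical.
Codon 4: CCC Pro / ATC Ile — nonsynonymous.
Codon 5: ATG Met / GCT Ala — nonsynonymous.
Codon 6: GAG Glu / GAG Glu — identical.
Codon 7: TAC Tyr / TAT Tyr — synonymous.
Codon 8: ACC Thr / ACC Thr — identical.
Codon 9: CGC Arg / AGG Arg — synonymous.
Codon 10: CAA Gln / CCT Pro — nonsynonymous.
Nonsynonymous differences: 3.

3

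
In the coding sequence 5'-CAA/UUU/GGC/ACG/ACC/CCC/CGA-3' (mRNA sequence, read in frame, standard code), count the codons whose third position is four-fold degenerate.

Codon 1 CAA (Gln): third position 2-fold.
Codon 2 UUU (Phe): third position 2-fold.
Codon 3 GGC (Gly): third position 4-fold.
Codon 4 ACG (Thr): third position 4-fold.
Codon 5 ACC (Thr): third position 4-fold.
Codon 6 CCC (Pro): third position 4-fold.
Codon 7 CGA (Arg): third position 4-fold.
Four-fold degenerate third positions: 5.

5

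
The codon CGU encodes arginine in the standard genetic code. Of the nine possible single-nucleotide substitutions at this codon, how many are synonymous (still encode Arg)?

Position 1: none → 0 synonymous.
Position 2: none → 0 synonymous.
Position 3: CGC, CGA, CGG → 3 synonymous.
Total: 0 + 0 + 3 = 3.

3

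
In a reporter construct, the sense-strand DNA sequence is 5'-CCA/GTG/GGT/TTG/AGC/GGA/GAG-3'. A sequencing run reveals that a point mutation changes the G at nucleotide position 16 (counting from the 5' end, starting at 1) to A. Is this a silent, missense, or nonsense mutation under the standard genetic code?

Position 16 falls in codon 6: GGA → Gly.
After the substitution the codon is AGA → Arg.
Gly ≠ Arg, so this is a missense mutation.

missense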